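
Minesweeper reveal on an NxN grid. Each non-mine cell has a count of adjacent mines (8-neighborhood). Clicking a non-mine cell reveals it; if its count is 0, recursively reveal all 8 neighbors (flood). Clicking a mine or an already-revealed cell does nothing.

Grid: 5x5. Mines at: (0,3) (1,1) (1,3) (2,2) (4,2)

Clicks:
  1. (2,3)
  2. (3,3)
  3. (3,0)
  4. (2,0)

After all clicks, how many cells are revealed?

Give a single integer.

Click 1 (2,3) count=2: revealed 1 new [(2,3)] -> total=1
Click 2 (3,3) count=2: revealed 1 new [(3,3)] -> total=2
Click 3 (3,0) count=0: revealed 6 new [(2,0) (2,1) (3,0) (3,1) (4,0) (4,1)] -> total=8
Click 4 (2,0) count=1: revealed 0 new [(none)] -> total=8

Answer: 8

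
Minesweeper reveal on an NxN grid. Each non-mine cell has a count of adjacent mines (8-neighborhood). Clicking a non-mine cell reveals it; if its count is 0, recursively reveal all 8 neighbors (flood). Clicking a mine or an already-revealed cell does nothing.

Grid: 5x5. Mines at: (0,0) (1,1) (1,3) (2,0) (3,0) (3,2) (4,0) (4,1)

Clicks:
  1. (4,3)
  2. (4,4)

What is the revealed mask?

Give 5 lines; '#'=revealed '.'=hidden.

Answer: .....
.....
...##
...##
...##

Derivation:
Click 1 (4,3) count=1: revealed 1 new [(4,3)] -> total=1
Click 2 (4,4) count=0: revealed 5 new [(2,3) (2,4) (3,3) (3,4) (4,4)] -> total=6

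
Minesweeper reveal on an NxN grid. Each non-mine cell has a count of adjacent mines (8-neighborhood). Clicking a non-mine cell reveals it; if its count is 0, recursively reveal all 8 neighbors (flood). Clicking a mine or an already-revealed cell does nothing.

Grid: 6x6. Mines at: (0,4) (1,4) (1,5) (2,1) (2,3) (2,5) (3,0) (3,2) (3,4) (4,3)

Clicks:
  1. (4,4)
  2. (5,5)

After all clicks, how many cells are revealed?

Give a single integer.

Answer: 4

Derivation:
Click 1 (4,4) count=2: revealed 1 new [(4,4)] -> total=1
Click 2 (5,5) count=0: revealed 3 new [(4,5) (5,4) (5,5)] -> total=4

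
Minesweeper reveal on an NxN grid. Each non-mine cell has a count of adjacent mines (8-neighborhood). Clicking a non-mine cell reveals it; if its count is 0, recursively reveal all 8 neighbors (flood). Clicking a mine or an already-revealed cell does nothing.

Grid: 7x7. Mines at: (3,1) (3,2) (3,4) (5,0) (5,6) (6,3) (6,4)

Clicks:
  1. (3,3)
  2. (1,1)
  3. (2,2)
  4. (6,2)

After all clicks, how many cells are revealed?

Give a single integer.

Click 1 (3,3) count=2: revealed 1 new [(3,3)] -> total=1
Click 2 (1,1) count=0: revealed 25 new [(0,0) (0,1) (0,2) (0,3) (0,4) (0,5) (0,6) (1,0) (1,1) (1,2) (1,3) (1,4) (1,5) (1,6) (2,0) (2,1) (2,2) (2,3) (2,4) (2,5) (2,6) (3,5) (3,6) (4,5) (4,6)] -> total=26
Click 3 (2,2) count=2: revealed 0 new [(none)] -> total=26
Click 4 (6,2) count=1: revealed 1 new [(6,2)] -> total=27

Answer: 27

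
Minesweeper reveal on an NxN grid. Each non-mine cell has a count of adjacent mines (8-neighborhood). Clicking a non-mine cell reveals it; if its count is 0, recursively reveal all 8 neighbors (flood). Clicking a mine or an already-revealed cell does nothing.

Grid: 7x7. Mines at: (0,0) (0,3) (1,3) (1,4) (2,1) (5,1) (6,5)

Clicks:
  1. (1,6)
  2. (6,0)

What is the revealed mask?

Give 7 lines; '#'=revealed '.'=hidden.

Click 1 (1,6) count=0: revealed 27 new [(0,5) (0,6) (1,5) (1,6) (2,2) (2,3) (2,4) (2,5) (2,6) (3,2) (3,3) (3,4) (3,5) (3,6) (4,2) (4,3) (4,4) (4,5) (4,6) (5,2) (5,3) (5,4) (5,5) (5,6) (6,2) (6,3) (6,4)] -> total=27
Click 2 (6,0) count=1: revealed 1 new [(6,0)] -> total=28

Answer: .....##
.....##
..#####
..#####
..#####
..#####
#.###..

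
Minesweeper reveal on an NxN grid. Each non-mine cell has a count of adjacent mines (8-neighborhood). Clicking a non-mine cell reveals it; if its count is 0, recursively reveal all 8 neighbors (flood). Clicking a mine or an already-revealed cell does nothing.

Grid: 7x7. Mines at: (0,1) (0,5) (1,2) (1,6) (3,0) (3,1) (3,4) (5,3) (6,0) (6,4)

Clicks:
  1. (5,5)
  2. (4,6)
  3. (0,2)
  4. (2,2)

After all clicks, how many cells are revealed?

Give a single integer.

Click 1 (5,5) count=1: revealed 1 new [(5,5)] -> total=1
Click 2 (4,6) count=0: revealed 9 new [(2,5) (2,6) (3,5) (3,6) (4,5) (4,6) (5,6) (6,5) (6,6)] -> total=10
Click 3 (0,2) count=2: revealed 1 new [(0,2)] -> total=11
Click 4 (2,2) count=2: revealed 1 new [(2,2)] -> total=12

Answer: 12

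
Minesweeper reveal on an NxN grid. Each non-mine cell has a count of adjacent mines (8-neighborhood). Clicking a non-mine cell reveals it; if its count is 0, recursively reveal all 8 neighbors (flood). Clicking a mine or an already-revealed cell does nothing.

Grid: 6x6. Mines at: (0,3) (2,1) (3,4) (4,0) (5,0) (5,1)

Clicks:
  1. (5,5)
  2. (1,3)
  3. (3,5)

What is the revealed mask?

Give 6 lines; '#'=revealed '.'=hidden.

Answer: ......
...#..
......
.....#
..####
..####

Derivation:
Click 1 (5,5) count=0: revealed 8 new [(4,2) (4,3) (4,4) (4,5) (5,2) (5,3) (5,4) (5,5)] -> total=8
Click 2 (1,3) count=1: revealed 1 new [(1,3)] -> total=9
Click 3 (3,5) count=1: revealed 1 new [(3,5)] -> total=10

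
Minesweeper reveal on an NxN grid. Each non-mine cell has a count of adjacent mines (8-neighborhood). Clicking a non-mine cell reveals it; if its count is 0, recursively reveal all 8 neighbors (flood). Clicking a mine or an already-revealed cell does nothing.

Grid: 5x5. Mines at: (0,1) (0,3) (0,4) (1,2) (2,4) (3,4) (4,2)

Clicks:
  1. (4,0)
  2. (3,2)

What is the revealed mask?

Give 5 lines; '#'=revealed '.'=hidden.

Click 1 (4,0) count=0: revealed 8 new [(1,0) (1,1) (2,0) (2,1) (3,0) (3,1) (4,0) (4,1)] -> total=8
Click 2 (3,2) count=1: revealed 1 new [(3,2)] -> total=9

Answer: .....
##...
##...
###..
##...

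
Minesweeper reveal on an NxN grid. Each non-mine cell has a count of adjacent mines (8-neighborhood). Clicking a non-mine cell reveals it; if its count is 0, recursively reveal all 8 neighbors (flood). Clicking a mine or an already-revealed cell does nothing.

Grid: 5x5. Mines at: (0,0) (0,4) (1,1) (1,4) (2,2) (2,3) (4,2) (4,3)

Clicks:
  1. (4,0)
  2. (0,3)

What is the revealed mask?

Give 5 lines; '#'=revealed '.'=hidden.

Answer: ...#.
.....
##...
##...
##...

Derivation:
Click 1 (4,0) count=0: revealed 6 new [(2,0) (2,1) (3,0) (3,1) (4,0) (4,1)] -> total=6
Click 2 (0,3) count=2: revealed 1 new [(0,3)] -> total=7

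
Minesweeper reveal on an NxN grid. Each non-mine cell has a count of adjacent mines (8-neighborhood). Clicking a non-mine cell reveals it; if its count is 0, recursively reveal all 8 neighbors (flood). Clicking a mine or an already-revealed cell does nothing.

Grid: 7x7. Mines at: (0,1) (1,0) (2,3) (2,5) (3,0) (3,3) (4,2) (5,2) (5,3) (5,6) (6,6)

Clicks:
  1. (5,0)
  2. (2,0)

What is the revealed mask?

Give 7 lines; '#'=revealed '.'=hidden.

Click 1 (5,0) count=0: revealed 6 new [(4,0) (4,1) (5,0) (5,1) (6,0) (6,1)] -> total=6
Click 2 (2,0) count=2: revealed 1 new [(2,0)] -> total=7

Answer: .......
.......
#......
.......
##.....
##.....
##.....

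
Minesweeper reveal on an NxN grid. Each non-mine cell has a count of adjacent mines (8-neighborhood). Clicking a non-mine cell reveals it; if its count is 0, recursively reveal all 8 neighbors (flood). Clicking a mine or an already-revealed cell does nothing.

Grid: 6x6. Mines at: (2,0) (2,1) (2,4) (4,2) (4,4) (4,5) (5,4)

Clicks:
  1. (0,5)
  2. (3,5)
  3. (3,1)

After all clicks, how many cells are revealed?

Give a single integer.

Answer: 14

Derivation:
Click 1 (0,5) count=0: revealed 12 new [(0,0) (0,1) (0,2) (0,3) (0,4) (0,5) (1,0) (1,1) (1,2) (1,3) (1,4) (1,5)] -> total=12
Click 2 (3,5) count=3: revealed 1 new [(3,5)] -> total=13
Click 3 (3,1) count=3: revealed 1 new [(3,1)] -> total=14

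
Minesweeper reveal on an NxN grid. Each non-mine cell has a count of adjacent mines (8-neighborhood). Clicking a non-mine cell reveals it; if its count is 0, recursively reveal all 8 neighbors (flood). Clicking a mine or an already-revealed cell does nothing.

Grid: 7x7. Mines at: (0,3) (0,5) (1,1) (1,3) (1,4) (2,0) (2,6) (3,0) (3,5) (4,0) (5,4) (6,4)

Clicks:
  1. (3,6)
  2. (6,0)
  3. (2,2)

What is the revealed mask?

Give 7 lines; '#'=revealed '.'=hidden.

Answer: .......
.......
.####..
.####.#
.####..
####...
####...

Derivation:
Click 1 (3,6) count=2: revealed 1 new [(3,6)] -> total=1
Click 2 (6,0) count=0: revealed 20 new [(2,1) (2,2) (2,3) (2,4) (3,1) (3,2) (3,3) (3,4) (4,1) (4,2) (4,3) (4,4) (5,0) (5,1) (5,2) (5,3) (6,0) (6,1) (6,2) (6,3)] -> total=21
Click 3 (2,2) count=2: revealed 0 new [(none)] -> total=21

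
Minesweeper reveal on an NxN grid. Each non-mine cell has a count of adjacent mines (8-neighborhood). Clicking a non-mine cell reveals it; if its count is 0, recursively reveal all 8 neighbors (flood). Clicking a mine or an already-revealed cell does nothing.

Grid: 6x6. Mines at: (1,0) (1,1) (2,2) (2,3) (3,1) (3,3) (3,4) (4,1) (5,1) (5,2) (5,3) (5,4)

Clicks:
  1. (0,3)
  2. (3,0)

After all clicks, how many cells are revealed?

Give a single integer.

Click 1 (0,3) count=0: revealed 10 new [(0,2) (0,3) (0,4) (0,5) (1,2) (1,3) (1,4) (1,5) (2,4) (2,5)] -> total=10
Click 2 (3,0) count=2: revealed 1 new [(3,0)] -> total=11

Answer: 11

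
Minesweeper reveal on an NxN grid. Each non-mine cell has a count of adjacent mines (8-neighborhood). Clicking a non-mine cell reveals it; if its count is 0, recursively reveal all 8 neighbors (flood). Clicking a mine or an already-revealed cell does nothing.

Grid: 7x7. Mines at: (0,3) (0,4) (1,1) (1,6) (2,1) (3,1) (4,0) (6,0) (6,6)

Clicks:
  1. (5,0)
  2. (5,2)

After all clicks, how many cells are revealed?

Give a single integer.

Answer: 32

Derivation:
Click 1 (5,0) count=2: revealed 1 new [(5,0)] -> total=1
Click 2 (5,2) count=0: revealed 31 new [(1,2) (1,3) (1,4) (1,5) (2,2) (2,3) (2,4) (2,5) (2,6) (3,2) (3,3) (3,4) (3,5) (3,6) (4,1) (4,2) (4,3) (4,4) (4,5) (4,6) (5,1) (5,2) (5,3) (5,4) (5,5) (5,6) (6,1) (6,2) (6,3) (6,4) (6,5)] -> total=32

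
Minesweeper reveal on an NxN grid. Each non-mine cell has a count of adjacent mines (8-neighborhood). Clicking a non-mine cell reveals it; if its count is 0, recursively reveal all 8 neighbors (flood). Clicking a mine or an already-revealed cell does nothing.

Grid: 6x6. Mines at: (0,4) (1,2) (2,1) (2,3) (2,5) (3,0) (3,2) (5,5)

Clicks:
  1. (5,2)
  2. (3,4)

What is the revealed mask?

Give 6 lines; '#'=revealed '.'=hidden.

Click 1 (5,2) count=0: revealed 10 new [(4,0) (4,1) (4,2) (4,3) (4,4) (5,0) (5,1) (5,2) (5,3) (5,4)] -> total=10
Click 2 (3,4) count=2: revealed 1 new [(3,4)] -> total=11

Answer: ......
......
......
....#.
#####.
#####.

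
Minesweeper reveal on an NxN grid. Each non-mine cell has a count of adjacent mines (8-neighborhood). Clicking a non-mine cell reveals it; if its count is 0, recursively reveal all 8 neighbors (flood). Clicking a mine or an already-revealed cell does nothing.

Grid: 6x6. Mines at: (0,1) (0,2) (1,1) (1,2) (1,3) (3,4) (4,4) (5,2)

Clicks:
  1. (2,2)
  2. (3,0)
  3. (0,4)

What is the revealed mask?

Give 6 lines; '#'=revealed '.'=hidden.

Answer: ....#.
......
####..
####..
####..
##....

Derivation:
Click 1 (2,2) count=3: revealed 1 new [(2,2)] -> total=1
Click 2 (3,0) count=0: revealed 13 new [(2,0) (2,1) (2,3) (3,0) (3,1) (3,2) (3,3) (4,0) (4,1) (4,2) (4,3) (5,0) (5,1)] -> total=14
Click 3 (0,4) count=1: revealed 1 new [(0,4)] -> total=15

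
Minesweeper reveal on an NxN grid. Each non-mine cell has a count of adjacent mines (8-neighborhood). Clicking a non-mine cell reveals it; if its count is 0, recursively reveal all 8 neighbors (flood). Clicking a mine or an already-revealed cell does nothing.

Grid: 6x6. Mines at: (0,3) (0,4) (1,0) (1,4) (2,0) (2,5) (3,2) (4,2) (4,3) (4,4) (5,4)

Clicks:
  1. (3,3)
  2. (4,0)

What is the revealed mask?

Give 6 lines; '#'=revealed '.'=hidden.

Answer: ......
......
......
##.#..
##....
##....

Derivation:
Click 1 (3,3) count=4: revealed 1 new [(3,3)] -> total=1
Click 2 (4,0) count=0: revealed 6 new [(3,0) (3,1) (4,0) (4,1) (5,0) (5,1)] -> total=7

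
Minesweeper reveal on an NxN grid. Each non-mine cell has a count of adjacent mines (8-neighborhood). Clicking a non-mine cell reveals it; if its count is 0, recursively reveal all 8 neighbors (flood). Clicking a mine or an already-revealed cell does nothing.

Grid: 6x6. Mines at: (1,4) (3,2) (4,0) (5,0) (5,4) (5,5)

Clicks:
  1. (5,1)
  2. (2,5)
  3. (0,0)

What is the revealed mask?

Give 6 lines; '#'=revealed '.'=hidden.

Answer: ####..
####..
####.#
##....
......
.#....

Derivation:
Click 1 (5,1) count=2: revealed 1 new [(5,1)] -> total=1
Click 2 (2,5) count=1: revealed 1 new [(2,5)] -> total=2
Click 3 (0,0) count=0: revealed 14 new [(0,0) (0,1) (0,2) (0,3) (1,0) (1,1) (1,2) (1,3) (2,0) (2,1) (2,2) (2,3) (3,0) (3,1)] -> total=16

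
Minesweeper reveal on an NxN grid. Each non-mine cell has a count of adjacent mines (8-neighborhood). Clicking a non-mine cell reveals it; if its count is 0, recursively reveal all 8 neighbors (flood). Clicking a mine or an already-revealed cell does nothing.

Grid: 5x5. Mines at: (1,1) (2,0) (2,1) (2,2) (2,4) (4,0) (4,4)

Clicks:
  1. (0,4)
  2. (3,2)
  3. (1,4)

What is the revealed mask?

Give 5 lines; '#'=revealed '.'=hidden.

Click 1 (0,4) count=0: revealed 6 new [(0,2) (0,3) (0,4) (1,2) (1,3) (1,4)] -> total=6
Click 2 (3,2) count=2: revealed 1 new [(3,2)] -> total=7
Click 3 (1,4) count=1: revealed 0 new [(none)] -> total=7

Answer: ..###
..###
.....
..#..
.....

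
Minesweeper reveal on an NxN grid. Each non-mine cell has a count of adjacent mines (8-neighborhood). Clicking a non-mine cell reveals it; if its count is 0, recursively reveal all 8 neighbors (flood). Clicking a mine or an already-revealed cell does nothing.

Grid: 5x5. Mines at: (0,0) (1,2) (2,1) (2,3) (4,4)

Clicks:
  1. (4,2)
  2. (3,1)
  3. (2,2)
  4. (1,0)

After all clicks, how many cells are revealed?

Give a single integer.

Answer: 10

Derivation:
Click 1 (4,2) count=0: revealed 8 new [(3,0) (3,1) (3,2) (3,3) (4,0) (4,1) (4,2) (4,3)] -> total=8
Click 2 (3,1) count=1: revealed 0 new [(none)] -> total=8
Click 3 (2,2) count=3: revealed 1 new [(2,2)] -> total=9
Click 4 (1,0) count=2: revealed 1 new [(1,0)] -> total=10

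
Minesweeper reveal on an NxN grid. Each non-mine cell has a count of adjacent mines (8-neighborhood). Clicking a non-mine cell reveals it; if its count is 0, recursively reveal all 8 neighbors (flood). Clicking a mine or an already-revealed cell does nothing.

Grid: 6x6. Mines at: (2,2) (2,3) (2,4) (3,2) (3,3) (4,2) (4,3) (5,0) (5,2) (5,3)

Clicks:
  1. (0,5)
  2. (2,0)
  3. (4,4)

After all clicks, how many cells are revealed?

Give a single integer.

Answer: 19

Derivation:
Click 1 (0,5) count=0: revealed 18 new [(0,0) (0,1) (0,2) (0,3) (0,4) (0,5) (1,0) (1,1) (1,2) (1,3) (1,4) (1,5) (2,0) (2,1) (3,0) (3,1) (4,0) (4,1)] -> total=18
Click 2 (2,0) count=0: revealed 0 new [(none)] -> total=18
Click 3 (4,4) count=3: revealed 1 new [(4,4)] -> total=19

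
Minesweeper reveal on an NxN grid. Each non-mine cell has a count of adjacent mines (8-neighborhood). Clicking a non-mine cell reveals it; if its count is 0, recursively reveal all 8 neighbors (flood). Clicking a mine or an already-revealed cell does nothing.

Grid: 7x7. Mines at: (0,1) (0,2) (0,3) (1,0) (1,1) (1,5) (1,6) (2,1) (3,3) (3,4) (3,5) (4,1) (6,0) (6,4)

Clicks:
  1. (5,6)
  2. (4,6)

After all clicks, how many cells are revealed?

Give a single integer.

Click 1 (5,6) count=0: revealed 6 new [(4,5) (4,6) (5,5) (5,6) (6,5) (6,6)] -> total=6
Click 2 (4,6) count=1: revealed 0 new [(none)] -> total=6

Answer: 6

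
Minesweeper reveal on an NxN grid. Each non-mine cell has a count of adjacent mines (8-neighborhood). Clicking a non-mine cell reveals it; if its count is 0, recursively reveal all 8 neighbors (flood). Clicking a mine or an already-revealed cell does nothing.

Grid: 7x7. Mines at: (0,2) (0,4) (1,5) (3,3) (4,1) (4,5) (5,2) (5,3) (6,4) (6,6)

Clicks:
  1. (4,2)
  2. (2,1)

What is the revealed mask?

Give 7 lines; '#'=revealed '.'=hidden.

Answer: ##.....
###....
###....
###....
..#....
.......
.......

Derivation:
Click 1 (4,2) count=4: revealed 1 new [(4,2)] -> total=1
Click 2 (2,1) count=0: revealed 11 new [(0,0) (0,1) (1,0) (1,1) (1,2) (2,0) (2,1) (2,2) (3,0) (3,1) (3,2)] -> total=12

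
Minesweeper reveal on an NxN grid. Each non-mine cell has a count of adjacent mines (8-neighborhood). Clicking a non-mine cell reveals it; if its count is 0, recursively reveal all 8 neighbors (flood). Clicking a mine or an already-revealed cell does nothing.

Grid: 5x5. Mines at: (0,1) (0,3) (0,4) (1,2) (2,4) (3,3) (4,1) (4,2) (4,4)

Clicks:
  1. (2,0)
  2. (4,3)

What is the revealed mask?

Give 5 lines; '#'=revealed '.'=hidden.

Answer: .....
##...
##...
##...
...#.

Derivation:
Click 1 (2,0) count=0: revealed 6 new [(1,0) (1,1) (2,0) (2,1) (3,0) (3,1)] -> total=6
Click 2 (4,3) count=3: revealed 1 new [(4,3)] -> total=7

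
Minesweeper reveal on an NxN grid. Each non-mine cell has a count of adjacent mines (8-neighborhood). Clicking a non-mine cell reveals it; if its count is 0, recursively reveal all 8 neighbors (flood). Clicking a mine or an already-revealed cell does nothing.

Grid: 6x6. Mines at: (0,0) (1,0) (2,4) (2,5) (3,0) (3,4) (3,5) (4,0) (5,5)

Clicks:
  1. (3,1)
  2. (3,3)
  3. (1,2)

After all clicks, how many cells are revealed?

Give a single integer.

Answer: 24

Derivation:
Click 1 (3,1) count=2: revealed 1 new [(3,1)] -> total=1
Click 2 (3,3) count=2: revealed 1 new [(3,3)] -> total=2
Click 3 (1,2) count=0: revealed 22 new [(0,1) (0,2) (0,3) (0,4) (0,5) (1,1) (1,2) (1,3) (1,4) (1,5) (2,1) (2,2) (2,3) (3,2) (4,1) (4,2) (4,3) (4,4) (5,1) (5,2) (5,3) (5,4)] -> total=24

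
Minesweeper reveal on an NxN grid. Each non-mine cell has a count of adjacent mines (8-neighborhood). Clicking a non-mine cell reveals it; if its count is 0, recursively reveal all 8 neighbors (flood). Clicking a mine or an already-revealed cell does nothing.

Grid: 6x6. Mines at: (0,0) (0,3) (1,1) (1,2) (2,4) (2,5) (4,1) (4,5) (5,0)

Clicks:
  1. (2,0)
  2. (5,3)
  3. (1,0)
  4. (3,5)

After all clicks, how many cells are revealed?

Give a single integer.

Answer: 12

Derivation:
Click 1 (2,0) count=1: revealed 1 new [(2,0)] -> total=1
Click 2 (5,3) count=0: revealed 9 new [(3,2) (3,3) (3,4) (4,2) (4,3) (4,4) (5,2) (5,3) (5,4)] -> total=10
Click 3 (1,0) count=2: revealed 1 new [(1,0)] -> total=11
Click 4 (3,5) count=3: revealed 1 new [(3,5)] -> total=12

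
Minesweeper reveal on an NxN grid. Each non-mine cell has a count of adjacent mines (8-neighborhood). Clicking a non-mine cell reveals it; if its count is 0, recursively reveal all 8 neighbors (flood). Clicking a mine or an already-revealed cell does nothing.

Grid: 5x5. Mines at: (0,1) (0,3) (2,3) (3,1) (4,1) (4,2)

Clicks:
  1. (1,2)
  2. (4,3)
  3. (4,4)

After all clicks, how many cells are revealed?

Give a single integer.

Answer: 5

Derivation:
Click 1 (1,2) count=3: revealed 1 new [(1,2)] -> total=1
Click 2 (4,3) count=1: revealed 1 new [(4,3)] -> total=2
Click 3 (4,4) count=0: revealed 3 new [(3,3) (3,4) (4,4)] -> total=5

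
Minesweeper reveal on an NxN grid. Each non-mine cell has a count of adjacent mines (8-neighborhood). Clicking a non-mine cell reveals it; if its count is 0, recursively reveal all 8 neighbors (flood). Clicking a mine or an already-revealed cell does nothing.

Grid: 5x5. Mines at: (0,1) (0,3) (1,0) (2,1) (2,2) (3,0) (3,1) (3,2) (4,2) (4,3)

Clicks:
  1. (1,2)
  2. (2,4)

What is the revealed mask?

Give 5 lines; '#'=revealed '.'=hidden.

Answer: .....
..###
...##
...##
.....

Derivation:
Click 1 (1,2) count=4: revealed 1 new [(1,2)] -> total=1
Click 2 (2,4) count=0: revealed 6 new [(1,3) (1,4) (2,3) (2,4) (3,3) (3,4)] -> total=7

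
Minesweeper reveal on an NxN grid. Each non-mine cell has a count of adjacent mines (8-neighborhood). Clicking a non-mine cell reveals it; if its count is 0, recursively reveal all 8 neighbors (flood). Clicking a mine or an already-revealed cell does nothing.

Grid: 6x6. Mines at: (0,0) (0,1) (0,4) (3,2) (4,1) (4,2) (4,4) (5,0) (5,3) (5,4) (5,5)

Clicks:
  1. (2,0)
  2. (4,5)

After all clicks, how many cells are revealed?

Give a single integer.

Click 1 (2,0) count=0: revealed 6 new [(1,0) (1,1) (2,0) (2,1) (3,0) (3,1)] -> total=6
Click 2 (4,5) count=3: revealed 1 new [(4,5)] -> total=7

Answer: 7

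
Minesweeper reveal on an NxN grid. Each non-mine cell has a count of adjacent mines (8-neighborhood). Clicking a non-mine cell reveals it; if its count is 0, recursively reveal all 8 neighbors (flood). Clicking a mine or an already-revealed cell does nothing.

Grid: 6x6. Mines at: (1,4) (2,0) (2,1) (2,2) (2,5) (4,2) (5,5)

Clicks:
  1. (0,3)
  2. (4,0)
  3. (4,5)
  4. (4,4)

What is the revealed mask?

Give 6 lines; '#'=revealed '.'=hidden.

Click 1 (0,3) count=1: revealed 1 new [(0,3)] -> total=1
Click 2 (4,0) count=0: revealed 6 new [(3,0) (3,1) (4,0) (4,1) (5,0) (5,1)] -> total=7
Click 3 (4,5) count=1: revealed 1 new [(4,5)] -> total=8
Click 4 (4,4) count=1: revealed 1 new [(4,4)] -> total=9

Answer: ...#..
......
......
##....
##..##
##....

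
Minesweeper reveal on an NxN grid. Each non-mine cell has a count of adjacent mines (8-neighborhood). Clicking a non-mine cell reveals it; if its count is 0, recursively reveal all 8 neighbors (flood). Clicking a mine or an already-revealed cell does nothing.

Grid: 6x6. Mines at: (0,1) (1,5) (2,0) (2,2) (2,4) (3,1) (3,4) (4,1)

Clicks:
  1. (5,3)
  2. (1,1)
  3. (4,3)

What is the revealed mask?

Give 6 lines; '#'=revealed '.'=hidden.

Click 1 (5,3) count=0: revealed 8 new [(4,2) (4,3) (4,4) (4,5) (5,2) (5,3) (5,4) (5,5)] -> total=8
Click 2 (1,1) count=3: revealed 1 new [(1,1)] -> total=9
Click 3 (4,3) count=1: revealed 0 new [(none)] -> total=9

Answer: ......
.#....
......
......
..####
..####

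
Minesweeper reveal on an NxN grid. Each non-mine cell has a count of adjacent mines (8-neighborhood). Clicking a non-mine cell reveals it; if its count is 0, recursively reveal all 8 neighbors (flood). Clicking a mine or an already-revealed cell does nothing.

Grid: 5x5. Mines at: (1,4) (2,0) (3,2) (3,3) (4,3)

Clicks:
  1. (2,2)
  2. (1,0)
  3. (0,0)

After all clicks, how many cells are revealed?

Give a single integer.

Answer: 11

Derivation:
Click 1 (2,2) count=2: revealed 1 new [(2,2)] -> total=1
Click 2 (1,0) count=1: revealed 1 new [(1,0)] -> total=2
Click 3 (0,0) count=0: revealed 9 new [(0,0) (0,1) (0,2) (0,3) (1,1) (1,2) (1,3) (2,1) (2,3)] -> total=11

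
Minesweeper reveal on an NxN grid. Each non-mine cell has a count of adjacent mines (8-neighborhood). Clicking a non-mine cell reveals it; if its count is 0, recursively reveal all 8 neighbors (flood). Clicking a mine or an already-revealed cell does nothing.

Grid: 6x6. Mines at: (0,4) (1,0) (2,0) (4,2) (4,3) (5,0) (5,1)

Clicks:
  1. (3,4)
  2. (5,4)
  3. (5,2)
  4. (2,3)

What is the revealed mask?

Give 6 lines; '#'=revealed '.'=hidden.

Click 1 (3,4) count=1: revealed 1 new [(3,4)] -> total=1
Click 2 (5,4) count=1: revealed 1 new [(5,4)] -> total=2
Click 3 (5,2) count=3: revealed 1 new [(5,2)] -> total=3
Click 4 (2,3) count=0: revealed 20 new [(0,1) (0,2) (0,3) (1,1) (1,2) (1,3) (1,4) (1,5) (2,1) (2,2) (2,3) (2,4) (2,5) (3,1) (3,2) (3,3) (3,5) (4,4) (4,5) (5,5)] -> total=23

Answer: .###..
.#####
.#####
.#####
....##
..#.##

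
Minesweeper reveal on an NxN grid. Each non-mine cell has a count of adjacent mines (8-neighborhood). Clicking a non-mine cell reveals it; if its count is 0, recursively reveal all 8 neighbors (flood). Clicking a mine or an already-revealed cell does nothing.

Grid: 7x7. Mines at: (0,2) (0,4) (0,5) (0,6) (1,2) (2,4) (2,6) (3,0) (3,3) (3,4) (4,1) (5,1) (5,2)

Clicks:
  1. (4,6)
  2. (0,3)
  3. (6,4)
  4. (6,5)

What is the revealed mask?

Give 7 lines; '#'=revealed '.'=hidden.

Answer: ...#...
.......
.......
.....##
...####
...####
...####

Derivation:
Click 1 (4,6) count=0: revealed 14 new [(3,5) (3,6) (4,3) (4,4) (4,5) (4,6) (5,3) (5,4) (5,5) (5,6) (6,3) (6,4) (6,5) (6,6)] -> total=14
Click 2 (0,3) count=3: revealed 1 new [(0,3)] -> total=15
Click 3 (6,4) count=0: revealed 0 new [(none)] -> total=15
Click 4 (6,5) count=0: revealed 0 new [(none)] -> total=15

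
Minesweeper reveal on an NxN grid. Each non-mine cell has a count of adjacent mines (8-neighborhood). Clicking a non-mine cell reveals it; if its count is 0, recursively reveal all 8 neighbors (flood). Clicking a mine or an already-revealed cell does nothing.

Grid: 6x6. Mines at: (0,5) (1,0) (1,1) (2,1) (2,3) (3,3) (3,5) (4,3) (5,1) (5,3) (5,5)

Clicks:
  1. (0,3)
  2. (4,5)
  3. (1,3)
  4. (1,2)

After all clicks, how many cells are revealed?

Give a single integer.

Click 1 (0,3) count=0: revealed 6 new [(0,2) (0,3) (0,4) (1,2) (1,3) (1,4)] -> total=6
Click 2 (4,5) count=2: revealed 1 new [(4,5)] -> total=7
Click 3 (1,3) count=1: revealed 0 new [(none)] -> total=7
Click 4 (1,2) count=3: revealed 0 new [(none)] -> total=7

Answer: 7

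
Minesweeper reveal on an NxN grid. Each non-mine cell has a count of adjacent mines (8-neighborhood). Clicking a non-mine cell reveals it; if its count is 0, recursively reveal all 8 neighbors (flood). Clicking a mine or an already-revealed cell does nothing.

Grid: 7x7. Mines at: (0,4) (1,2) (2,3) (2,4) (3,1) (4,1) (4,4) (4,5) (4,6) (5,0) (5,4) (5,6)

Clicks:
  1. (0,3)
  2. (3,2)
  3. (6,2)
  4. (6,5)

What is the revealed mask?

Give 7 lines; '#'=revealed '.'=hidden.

Click 1 (0,3) count=2: revealed 1 new [(0,3)] -> total=1
Click 2 (3,2) count=3: revealed 1 new [(3,2)] -> total=2
Click 3 (6,2) count=0: revealed 6 new [(5,1) (5,2) (5,3) (6,1) (6,2) (6,3)] -> total=8
Click 4 (6,5) count=2: revealed 1 new [(6,5)] -> total=9

Answer: ...#...
.......
.......
..#....
.......
.###...
.###.#.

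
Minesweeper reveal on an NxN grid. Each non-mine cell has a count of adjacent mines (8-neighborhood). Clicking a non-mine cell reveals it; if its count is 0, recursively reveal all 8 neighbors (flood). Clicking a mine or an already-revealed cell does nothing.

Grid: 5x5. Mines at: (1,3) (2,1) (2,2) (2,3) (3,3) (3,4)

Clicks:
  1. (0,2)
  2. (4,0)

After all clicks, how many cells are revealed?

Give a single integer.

Answer: 7

Derivation:
Click 1 (0,2) count=1: revealed 1 new [(0,2)] -> total=1
Click 2 (4,0) count=0: revealed 6 new [(3,0) (3,1) (3,2) (4,0) (4,1) (4,2)] -> total=7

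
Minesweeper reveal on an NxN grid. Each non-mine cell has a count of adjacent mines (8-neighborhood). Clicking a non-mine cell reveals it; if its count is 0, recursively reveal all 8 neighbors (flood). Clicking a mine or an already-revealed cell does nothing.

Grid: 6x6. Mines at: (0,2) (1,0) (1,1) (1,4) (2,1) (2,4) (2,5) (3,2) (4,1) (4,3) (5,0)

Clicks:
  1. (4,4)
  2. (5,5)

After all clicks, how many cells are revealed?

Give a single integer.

Answer: 6

Derivation:
Click 1 (4,4) count=1: revealed 1 new [(4,4)] -> total=1
Click 2 (5,5) count=0: revealed 5 new [(3,4) (3,5) (4,5) (5,4) (5,5)] -> total=6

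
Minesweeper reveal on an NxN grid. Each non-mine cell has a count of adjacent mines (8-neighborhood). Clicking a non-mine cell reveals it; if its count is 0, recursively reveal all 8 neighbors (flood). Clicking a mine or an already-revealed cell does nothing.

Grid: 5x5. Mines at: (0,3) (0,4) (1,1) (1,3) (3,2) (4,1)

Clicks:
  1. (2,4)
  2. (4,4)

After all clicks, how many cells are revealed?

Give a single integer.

Answer: 6

Derivation:
Click 1 (2,4) count=1: revealed 1 new [(2,4)] -> total=1
Click 2 (4,4) count=0: revealed 5 new [(2,3) (3,3) (3,4) (4,3) (4,4)] -> total=6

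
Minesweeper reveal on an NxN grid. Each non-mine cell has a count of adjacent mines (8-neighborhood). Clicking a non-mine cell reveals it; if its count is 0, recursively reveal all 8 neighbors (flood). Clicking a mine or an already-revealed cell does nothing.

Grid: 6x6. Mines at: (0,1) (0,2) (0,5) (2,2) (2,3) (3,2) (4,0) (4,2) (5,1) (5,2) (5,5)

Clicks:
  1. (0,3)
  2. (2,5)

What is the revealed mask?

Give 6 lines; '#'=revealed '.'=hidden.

Answer: ...#..
....##
....##
....##
....##
......

Derivation:
Click 1 (0,3) count=1: revealed 1 new [(0,3)] -> total=1
Click 2 (2,5) count=0: revealed 8 new [(1,4) (1,5) (2,4) (2,5) (3,4) (3,5) (4,4) (4,5)] -> total=9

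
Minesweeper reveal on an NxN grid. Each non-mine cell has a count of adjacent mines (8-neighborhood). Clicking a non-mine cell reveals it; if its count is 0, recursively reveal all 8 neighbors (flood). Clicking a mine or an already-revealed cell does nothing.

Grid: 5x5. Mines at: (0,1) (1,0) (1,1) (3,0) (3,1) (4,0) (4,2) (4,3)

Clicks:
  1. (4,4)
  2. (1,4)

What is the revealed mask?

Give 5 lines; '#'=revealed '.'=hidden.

Click 1 (4,4) count=1: revealed 1 new [(4,4)] -> total=1
Click 2 (1,4) count=0: revealed 12 new [(0,2) (0,3) (0,4) (1,2) (1,3) (1,4) (2,2) (2,3) (2,4) (3,2) (3,3) (3,4)] -> total=13

Answer: ..###
..###
..###
..###
....#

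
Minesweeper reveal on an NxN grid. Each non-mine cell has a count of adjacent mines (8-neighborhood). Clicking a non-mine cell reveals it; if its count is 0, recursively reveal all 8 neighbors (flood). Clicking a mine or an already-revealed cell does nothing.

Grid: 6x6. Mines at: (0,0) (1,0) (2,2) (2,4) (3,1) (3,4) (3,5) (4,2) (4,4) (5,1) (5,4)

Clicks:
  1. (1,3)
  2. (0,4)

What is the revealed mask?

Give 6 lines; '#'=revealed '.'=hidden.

Answer: .#####
.#####
......
......
......
......

Derivation:
Click 1 (1,3) count=2: revealed 1 new [(1,3)] -> total=1
Click 2 (0,4) count=0: revealed 9 new [(0,1) (0,2) (0,3) (0,4) (0,5) (1,1) (1,2) (1,4) (1,5)] -> total=10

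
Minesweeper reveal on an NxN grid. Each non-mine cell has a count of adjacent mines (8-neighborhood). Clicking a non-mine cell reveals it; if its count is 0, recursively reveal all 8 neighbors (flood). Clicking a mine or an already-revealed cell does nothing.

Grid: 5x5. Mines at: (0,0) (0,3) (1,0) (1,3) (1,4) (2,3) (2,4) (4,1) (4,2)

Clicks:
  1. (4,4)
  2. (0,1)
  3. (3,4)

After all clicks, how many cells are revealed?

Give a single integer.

Answer: 5

Derivation:
Click 1 (4,4) count=0: revealed 4 new [(3,3) (3,4) (4,3) (4,4)] -> total=4
Click 2 (0,1) count=2: revealed 1 new [(0,1)] -> total=5
Click 3 (3,4) count=2: revealed 0 new [(none)] -> total=5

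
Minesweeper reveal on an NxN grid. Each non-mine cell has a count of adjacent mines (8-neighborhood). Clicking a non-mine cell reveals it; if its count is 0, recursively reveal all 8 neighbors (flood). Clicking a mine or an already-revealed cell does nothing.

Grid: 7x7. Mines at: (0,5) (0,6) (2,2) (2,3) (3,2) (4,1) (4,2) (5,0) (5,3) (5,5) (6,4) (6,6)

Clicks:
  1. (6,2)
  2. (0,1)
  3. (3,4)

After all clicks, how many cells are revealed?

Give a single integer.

Answer: 16

Derivation:
Click 1 (6,2) count=1: revealed 1 new [(6,2)] -> total=1
Click 2 (0,1) count=0: revealed 14 new [(0,0) (0,1) (0,2) (0,3) (0,4) (1,0) (1,1) (1,2) (1,3) (1,4) (2,0) (2,1) (3,0) (3,1)] -> total=15
Click 3 (3,4) count=1: revealed 1 new [(3,4)] -> total=16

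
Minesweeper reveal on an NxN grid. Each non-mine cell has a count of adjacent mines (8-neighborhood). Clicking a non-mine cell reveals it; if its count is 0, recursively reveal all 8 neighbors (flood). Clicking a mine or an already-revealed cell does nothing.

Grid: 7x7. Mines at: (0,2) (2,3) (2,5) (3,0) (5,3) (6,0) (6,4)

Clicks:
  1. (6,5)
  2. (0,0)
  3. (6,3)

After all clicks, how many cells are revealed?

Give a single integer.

Click 1 (6,5) count=1: revealed 1 new [(6,5)] -> total=1
Click 2 (0,0) count=0: revealed 6 new [(0,0) (0,1) (1,0) (1,1) (2,0) (2,1)] -> total=7
Click 3 (6,3) count=2: revealed 1 new [(6,3)] -> total=8

Answer: 8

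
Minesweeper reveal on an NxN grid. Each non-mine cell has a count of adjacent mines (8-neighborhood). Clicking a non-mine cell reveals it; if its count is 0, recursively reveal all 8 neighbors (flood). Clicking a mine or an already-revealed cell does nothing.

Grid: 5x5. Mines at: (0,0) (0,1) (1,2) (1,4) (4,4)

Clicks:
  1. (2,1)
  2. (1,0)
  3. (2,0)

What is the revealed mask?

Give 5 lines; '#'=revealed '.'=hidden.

Click 1 (2,1) count=1: revealed 1 new [(2,1)] -> total=1
Click 2 (1,0) count=2: revealed 1 new [(1,0)] -> total=2
Click 3 (2,0) count=0: revealed 12 new [(1,1) (2,0) (2,2) (2,3) (3,0) (3,1) (3,2) (3,3) (4,0) (4,1) (4,2) (4,3)] -> total=14

Answer: .....
##...
####.
####.
####.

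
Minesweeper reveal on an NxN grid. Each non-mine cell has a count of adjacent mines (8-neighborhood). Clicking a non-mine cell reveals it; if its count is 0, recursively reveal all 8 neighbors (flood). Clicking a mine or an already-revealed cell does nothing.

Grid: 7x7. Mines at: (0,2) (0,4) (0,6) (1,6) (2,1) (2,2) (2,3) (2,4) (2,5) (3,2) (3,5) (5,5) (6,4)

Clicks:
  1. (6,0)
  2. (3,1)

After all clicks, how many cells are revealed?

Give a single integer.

Click 1 (6,0) count=0: revealed 14 new [(3,0) (3,1) (4,0) (4,1) (4,2) (4,3) (5,0) (5,1) (5,2) (5,3) (6,0) (6,1) (6,2) (6,3)] -> total=14
Click 2 (3,1) count=3: revealed 0 new [(none)] -> total=14

Answer: 14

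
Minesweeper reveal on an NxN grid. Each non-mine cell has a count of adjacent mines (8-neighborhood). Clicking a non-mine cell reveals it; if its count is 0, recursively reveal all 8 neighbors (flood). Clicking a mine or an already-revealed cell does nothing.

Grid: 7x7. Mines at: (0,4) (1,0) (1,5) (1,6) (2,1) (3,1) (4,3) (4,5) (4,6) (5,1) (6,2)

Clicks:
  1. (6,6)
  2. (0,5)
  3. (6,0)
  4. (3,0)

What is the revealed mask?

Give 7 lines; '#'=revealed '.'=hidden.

Answer: .....#.
.......
.......
#......
.......
...####
#..####

Derivation:
Click 1 (6,6) count=0: revealed 8 new [(5,3) (5,4) (5,5) (5,6) (6,3) (6,4) (6,5) (6,6)] -> total=8
Click 2 (0,5) count=3: revealed 1 new [(0,5)] -> total=9
Click 3 (6,0) count=1: revealed 1 new [(6,0)] -> total=10
Click 4 (3,0) count=2: revealed 1 new [(3,0)] -> total=11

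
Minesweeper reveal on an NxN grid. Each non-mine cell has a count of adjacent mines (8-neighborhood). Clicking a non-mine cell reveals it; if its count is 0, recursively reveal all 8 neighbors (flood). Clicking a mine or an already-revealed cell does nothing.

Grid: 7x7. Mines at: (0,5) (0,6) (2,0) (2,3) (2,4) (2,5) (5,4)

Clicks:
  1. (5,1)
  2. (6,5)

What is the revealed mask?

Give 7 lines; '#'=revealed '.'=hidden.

Click 1 (5,1) count=0: revealed 16 new [(3,0) (3,1) (3,2) (3,3) (4,0) (4,1) (4,2) (4,3) (5,0) (5,1) (5,2) (5,3) (6,0) (6,1) (6,2) (6,3)] -> total=16
Click 2 (6,5) count=1: revealed 1 new [(6,5)] -> total=17

Answer: .......
.......
.......
####...
####...
####...
####.#.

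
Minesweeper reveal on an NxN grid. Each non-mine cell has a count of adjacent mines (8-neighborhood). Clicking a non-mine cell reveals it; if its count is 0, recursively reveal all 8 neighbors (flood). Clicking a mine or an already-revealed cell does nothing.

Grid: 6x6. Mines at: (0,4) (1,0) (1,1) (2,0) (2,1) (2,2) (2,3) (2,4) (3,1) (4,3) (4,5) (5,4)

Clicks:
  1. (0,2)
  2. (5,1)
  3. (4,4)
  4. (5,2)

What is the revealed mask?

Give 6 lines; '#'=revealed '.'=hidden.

Click 1 (0,2) count=1: revealed 1 new [(0,2)] -> total=1
Click 2 (5,1) count=0: revealed 6 new [(4,0) (4,1) (4,2) (5,0) (5,1) (5,2)] -> total=7
Click 3 (4,4) count=3: revealed 1 new [(4,4)] -> total=8
Click 4 (5,2) count=1: revealed 0 new [(none)] -> total=8

Answer: ..#...
......
......
......
###.#.
###...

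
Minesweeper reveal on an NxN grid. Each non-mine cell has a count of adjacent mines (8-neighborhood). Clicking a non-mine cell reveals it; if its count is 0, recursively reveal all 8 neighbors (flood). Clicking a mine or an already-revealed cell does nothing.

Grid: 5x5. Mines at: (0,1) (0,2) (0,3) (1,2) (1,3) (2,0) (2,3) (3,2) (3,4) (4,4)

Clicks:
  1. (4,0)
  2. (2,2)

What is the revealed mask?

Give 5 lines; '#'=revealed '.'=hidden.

Answer: .....
.....
..#..
##...
##...

Derivation:
Click 1 (4,0) count=0: revealed 4 new [(3,0) (3,1) (4,0) (4,1)] -> total=4
Click 2 (2,2) count=4: revealed 1 new [(2,2)] -> total=5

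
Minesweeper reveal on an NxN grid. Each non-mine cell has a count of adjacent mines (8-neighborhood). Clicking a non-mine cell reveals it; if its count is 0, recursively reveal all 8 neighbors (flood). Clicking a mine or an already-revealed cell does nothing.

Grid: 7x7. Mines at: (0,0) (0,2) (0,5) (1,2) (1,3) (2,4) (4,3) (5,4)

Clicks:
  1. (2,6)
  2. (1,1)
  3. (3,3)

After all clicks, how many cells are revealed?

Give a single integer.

Answer: 14

Derivation:
Click 1 (2,6) count=0: revealed 12 new [(1,5) (1,6) (2,5) (2,6) (3,5) (3,6) (4,5) (4,6) (5,5) (5,6) (6,5) (6,6)] -> total=12
Click 2 (1,1) count=3: revealed 1 new [(1,1)] -> total=13
Click 3 (3,3) count=2: revealed 1 new [(3,3)] -> total=14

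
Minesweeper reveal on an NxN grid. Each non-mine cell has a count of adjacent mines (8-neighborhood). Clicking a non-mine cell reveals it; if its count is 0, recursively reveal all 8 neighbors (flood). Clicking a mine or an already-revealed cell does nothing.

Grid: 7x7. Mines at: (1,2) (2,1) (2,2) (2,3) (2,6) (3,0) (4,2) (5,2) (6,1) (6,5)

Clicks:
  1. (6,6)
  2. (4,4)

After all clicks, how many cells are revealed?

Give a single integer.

Answer: 13

Derivation:
Click 1 (6,6) count=1: revealed 1 new [(6,6)] -> total=1
Click 2 (4,4) count=0: revealed 12 new [(3,3) (3,4) (3,5) (3,6) (4,3) (4,4) (4,5) (4,6) (5,3) (5,4) (5,5) (5,6)] -> total=13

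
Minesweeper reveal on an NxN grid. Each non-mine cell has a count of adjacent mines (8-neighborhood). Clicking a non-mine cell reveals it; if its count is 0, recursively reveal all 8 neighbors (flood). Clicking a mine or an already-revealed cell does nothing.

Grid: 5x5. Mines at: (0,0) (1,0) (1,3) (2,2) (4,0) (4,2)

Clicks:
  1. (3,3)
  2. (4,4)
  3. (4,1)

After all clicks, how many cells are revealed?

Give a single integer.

Answer: 7

Derivation:
Click 1 (3,3) count=2: revealed 1 new [(3,3)] -> total=1
Click 2 (4,4) count=0: revealed 5 new [(2,3) (2,4) (3,4) (4,3) (4,4)] -> total=6
Click 3 (4,1) count=2: revealed 1 new [(4,1)] -> total=7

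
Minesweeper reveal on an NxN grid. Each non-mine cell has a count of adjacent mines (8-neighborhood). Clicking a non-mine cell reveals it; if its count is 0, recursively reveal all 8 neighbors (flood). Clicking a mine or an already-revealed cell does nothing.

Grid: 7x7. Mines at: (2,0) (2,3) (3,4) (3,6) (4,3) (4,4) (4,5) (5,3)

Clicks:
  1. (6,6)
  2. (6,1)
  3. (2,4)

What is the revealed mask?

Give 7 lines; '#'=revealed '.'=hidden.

Answer: .......
.......
....#..
###....
###....
###.###
###.###

Derivation:
Click 1 (6,6) count=0: revealed 6 new [(5,4) (5,5) (5,6) (6,4) (6,5) (6,6)] -> total=6
Click 2 (6,1) count=0: revealed 12 new [(3,0) (3,1) (3,2) (4,0) (4,1) (4,2) (5,0) (5,1) (5,2) (6,0) (6,1) (6,2)] -> total=18
Click 3 (2,4) count=2: revealed 1 new [(2,4)] -> total=19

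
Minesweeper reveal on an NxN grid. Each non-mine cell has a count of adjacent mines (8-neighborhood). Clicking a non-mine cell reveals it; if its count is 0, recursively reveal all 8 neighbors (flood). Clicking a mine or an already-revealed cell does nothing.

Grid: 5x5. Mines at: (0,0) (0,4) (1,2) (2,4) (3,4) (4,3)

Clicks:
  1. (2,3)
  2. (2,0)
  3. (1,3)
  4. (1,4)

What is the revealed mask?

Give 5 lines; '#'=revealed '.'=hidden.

Answer: .....
##.##
####.
###..
###..

Derivation:
Click 1 (2,3) count=3: revealed 1 new [(2,3)] -> total=1
Click 2 (2,0) count=0: revealed 11 new [(1,0) (1,1) (2,0) (2,1) (2,2) (3,0) (3,1) (3,2) (4,0) (4,1) (4,2)] -> total=12
Click 3 (1,3) count=3: revealed 1 new [(1,3)] -> total=13
Click 4 (1,4) count=2: revealed 1 new [(1,4)] -> total=14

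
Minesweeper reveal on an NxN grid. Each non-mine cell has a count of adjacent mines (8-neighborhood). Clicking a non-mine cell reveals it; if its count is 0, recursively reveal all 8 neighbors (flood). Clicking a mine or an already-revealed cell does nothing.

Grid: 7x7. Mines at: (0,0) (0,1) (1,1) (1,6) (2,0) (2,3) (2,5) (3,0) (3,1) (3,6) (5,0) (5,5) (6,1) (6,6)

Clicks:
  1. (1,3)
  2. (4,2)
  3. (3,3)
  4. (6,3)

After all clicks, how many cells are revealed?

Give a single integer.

Answer: 13

Derivation:
Click 1 (1,3) count=1: revealed 1 new [(1,3)] -> total=1
Click 2 (4,2) count=1: revealed 1 new [(4,2)] -> total=2
Click 3 (3,3) count=1: revealed 1 new [(3,3)] -> total=3
Click 4 (6,3) count=0: revealed 10 new [(3,2) (3,4) (4,3) (4,4) (5,2) (5,3) (5,4) (6,2) (6,3) (6,4)] -> total=13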